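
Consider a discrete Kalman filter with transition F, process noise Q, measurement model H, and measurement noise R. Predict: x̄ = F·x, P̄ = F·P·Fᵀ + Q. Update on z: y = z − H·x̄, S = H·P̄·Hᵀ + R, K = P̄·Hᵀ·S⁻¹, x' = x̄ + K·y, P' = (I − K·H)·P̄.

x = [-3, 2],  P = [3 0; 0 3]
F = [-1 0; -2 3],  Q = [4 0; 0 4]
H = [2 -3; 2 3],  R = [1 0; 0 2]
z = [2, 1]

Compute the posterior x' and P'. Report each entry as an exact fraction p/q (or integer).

x̄ = F·x = [3, 12]
P̄ = F·P·Fᵀ + Q = [7 6; 6 43]
y = z − H·x̄ = [32, -41]
S = H·P̄·Hᵀ + R = [344 -359; -359 489]
K = P̄·Hᵀ·S⁻¹ = [9532/39335 9572/39335; -6594/39335 6501/39335]
x' = x̄ + K·y = [30577/39335, -5529/39335]
P' = (I − K·H)·P̄ = [7169/39335 1602/39335; 1602/39335 3266/39335]

x' = [30577/39335, -5529/39335]
P' = [7169/39335 1602/39335; 1602/39335 3266/39335]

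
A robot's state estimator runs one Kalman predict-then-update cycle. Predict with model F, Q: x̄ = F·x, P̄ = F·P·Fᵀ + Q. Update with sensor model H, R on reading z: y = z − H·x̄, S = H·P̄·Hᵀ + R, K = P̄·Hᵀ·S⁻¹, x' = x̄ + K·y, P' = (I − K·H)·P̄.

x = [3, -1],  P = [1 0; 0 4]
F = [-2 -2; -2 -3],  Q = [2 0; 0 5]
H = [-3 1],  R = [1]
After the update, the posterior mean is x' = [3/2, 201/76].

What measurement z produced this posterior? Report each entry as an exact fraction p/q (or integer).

z = [-2]

x̄ = F·x = [-4, -3]
P̄ = F·P·Fᵀ + Q = [22 28; 28 45]
S = H·P̄·Hᵀ + R = [76]
K = P̄·Hᵀ·S⁻¹ = [-1/2; -39/76]
x' − x̄ = [11/2, 429/76] = K·y
y = (KᵀK)⁻¹·Kᵀ·(x' − x̄) = [-11]
z = y + H·x̄ = [-11] + [9] = [-2]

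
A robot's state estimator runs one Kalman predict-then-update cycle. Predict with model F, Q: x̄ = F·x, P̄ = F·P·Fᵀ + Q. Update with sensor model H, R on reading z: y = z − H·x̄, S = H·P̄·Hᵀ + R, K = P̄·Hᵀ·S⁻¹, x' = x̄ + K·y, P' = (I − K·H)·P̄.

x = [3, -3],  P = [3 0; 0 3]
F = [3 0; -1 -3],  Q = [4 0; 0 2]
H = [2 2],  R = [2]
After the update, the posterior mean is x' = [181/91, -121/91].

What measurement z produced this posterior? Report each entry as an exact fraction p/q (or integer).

z = [1]

x̄ = F·x = [9, 6]
P̄ = F·P·Fᵀ + Q = [31 -9; -9 32]
S = H·P̄·Hᵀ + R = [182]
K = P̄·Hᵀ·S⁻¹ = [22/91; 23/91]
x' − x̄ = [-638/91, -667/91] = K·y
y = (KᵀK)⁻¹·Kᵀ·(x' − x̄) = [-29]
z = y + H·x̄ = [-29] + [30] = [1]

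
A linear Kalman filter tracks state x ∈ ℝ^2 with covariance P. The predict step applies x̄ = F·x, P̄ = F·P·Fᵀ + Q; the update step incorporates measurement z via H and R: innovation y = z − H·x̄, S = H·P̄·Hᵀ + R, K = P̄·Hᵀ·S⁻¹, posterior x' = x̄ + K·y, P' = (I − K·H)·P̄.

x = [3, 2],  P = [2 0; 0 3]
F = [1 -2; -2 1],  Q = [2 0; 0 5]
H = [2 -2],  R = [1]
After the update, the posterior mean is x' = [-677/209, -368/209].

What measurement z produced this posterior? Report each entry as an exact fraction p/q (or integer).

x̄ = F·x = [-1, -4]
P̄ = F·P·Fᵀ + Q = [16 -10; -10 16]
S = H·P̄·Hᵀ + R = [209]
K = P̄·Hᵀ·S⁻¹ = [52/209; -52/209]
x' − x̄ = [-468/209, 468/209] = K·y
y = (KᵀK)⁻¹·Kᵀ·(x' − x̄) = [-9]
z = y + H·x̄ = [-9] + [6] = [-3]

z = [-3]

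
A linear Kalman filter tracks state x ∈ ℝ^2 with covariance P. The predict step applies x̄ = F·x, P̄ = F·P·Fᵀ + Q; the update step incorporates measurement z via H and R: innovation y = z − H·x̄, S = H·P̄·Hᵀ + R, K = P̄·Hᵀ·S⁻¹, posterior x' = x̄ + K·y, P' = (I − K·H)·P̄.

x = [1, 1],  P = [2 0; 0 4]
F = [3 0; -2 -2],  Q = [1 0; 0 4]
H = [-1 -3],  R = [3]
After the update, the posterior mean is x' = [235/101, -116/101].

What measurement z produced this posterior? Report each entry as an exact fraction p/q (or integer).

x̄ = F·x = [3, -4]
P̄ = F·P·Fᵀ + Q = [19 -12; -12 28]
S = H·P̄·Hᵀ + R = [202]
K = P̄·Hᵀ·S⁻¹ = [17/202; -36/101]
x' − x̄ = [-68/101, 288/101] = K·y
y = (KᵀK)⁻¹·Kᵀ·(x' − x̄) = [-8]
z = y + H·x̄ = [-8] + [9] = [1]

z = [1]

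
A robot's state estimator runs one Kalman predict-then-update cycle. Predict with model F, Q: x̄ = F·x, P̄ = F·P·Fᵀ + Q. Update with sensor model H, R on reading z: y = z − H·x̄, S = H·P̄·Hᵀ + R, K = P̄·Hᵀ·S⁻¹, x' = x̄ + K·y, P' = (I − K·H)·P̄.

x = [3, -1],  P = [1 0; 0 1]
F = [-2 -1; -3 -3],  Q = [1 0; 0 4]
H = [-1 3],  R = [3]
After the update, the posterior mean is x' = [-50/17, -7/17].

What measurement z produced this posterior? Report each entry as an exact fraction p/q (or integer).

x̄ = F·x = [-5, -6]
P̄ = F·P·Fᵀ + Q = [6 9; 9 22]
S = H·P̄·Hᵀ + R = [153]
K = P̄·Hᵀ·S⁻¹ = [7/51; 19/51]
x' − x̄ = [35/17, 95/17] = K·y
y = (KᵀK)⁻¹·Kᵀ·(x' − x̄) = [15]
z = y + H·x̄ = [15] + [-13] = [2]

z = [2]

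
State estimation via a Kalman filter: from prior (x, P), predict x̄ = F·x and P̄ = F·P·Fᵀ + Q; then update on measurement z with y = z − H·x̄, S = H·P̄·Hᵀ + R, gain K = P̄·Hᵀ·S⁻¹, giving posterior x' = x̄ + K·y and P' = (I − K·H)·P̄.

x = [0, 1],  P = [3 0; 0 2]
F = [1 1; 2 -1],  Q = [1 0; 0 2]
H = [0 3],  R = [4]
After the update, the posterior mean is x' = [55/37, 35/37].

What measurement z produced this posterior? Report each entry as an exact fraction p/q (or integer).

x̄ = F·x = [1, -1]
P̄ = F·P·Fᵀ + Q = [6 4; 4 16]
S = H·P̄·Hᵀ + R = [148]
K = P̄·Hᵀ·S⁻¹ = [3/37; 12/37]
x' − x̄ = [18/37, 72/37] = K·y
y = (KᵀK)⁻¹·Kᵀ·(x' − x̄) = [6]
z = y + H·x̄ = [6] + [-3] = [3]

z = [3]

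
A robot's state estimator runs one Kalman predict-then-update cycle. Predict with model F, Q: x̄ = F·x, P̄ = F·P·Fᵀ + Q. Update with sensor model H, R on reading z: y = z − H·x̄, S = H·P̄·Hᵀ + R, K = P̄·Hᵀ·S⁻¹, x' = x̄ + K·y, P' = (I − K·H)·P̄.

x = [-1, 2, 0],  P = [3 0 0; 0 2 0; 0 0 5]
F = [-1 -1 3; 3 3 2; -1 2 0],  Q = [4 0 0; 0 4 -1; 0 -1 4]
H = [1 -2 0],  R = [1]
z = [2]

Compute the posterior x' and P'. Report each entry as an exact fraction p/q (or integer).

x' = [-55/271, -294/271, 1310/271]
P' = [14058/271 7017/271 -151/271; 7017/271 3570/271 -73/271; -151/271 -73/271 4040/271]

x̄ = F·x = [-1, 3, 5]
P̄ = F·P·Fᵀ + Q = [54 15 -1; 15 69 2; -1 2 15]
y = z − H·x̄ = [9]
S = H·P̄·Hᵀ + R = [271]
K = P̄·Hᵀ·S⁻¹ = [24/271; -123/271; -5/271]
x' = x̄ + K·y = [-55/271, -294/271, 1310/271]
P' = (I − K·H)·P̄ = [14058/271 7017/271 -151/271; 7017/271 3570/271 -73/271; -151/271 -73/271 4040/271]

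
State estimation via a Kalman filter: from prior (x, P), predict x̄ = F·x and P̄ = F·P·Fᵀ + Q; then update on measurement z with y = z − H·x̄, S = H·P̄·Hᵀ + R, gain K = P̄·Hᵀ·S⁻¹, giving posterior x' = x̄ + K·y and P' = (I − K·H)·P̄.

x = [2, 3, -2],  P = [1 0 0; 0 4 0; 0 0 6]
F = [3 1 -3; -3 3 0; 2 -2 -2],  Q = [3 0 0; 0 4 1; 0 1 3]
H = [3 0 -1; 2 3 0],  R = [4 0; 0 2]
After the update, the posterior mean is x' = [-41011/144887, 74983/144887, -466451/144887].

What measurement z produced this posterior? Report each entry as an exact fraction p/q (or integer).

x̄ = F·x = [15, 3, 2]
P̄ = F·P·Fᵀ + Q = [70 3 34; 3 49 -29; 34 -29 47]
S = H·P̄·Hᵀ + R = [477 466; 466 759]
K = P̄·Hᵀ·S⁻¹ = [64150/144887 -10943/144887; -42456/144887 55273/144887; 50599/144887 -34693/144887]
x' − x̄ = [-2214316/144887, -359678/144887, -756225/144887] = K·y
y = (KᵀK)⁻¹·Kᵀ·(x' − x̄) = [-41, -38]
z = y + H·x̄ = [-41, -38] + [43, 39] = [2, 1]

z = [2, 1]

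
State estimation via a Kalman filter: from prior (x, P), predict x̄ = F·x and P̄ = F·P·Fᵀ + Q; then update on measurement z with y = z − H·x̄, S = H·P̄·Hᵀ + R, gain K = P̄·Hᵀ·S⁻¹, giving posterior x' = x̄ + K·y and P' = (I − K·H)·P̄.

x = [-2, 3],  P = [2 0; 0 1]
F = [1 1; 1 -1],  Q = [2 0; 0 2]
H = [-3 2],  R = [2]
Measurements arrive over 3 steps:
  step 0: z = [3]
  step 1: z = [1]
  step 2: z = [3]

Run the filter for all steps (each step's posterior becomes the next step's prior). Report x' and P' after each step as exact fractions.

step 0: x̄ = F·x = [1, -5]
step 0: P̄ = F·P·Fᵀ + Q = [5 1; 1 5]
step 0: y = z − H·x̄ = [16]
step 0: S = H·P̄·Hᵀ + R = [55]
step 0: K = P̄·Hᵀ·S⁻¹ = [-13/55; 7/55]
step 0: x' = x̄ + K·y = [-153/55, -163/55]
step 0: P' = (I − K·H)·P̄ = [106/55 146/55; 146/55 226/55]
step 1: x̄ = F·x = [-316/55, 2/11]
step 1: P̄ = F·P·Fᵀ + Q = [734/55 -24/11; -24/11 30/11]
step 1: y = z − H·x̄ = [-83/5]
step 1: S = H·P̄·Hᵀ + R = [796/5]
step 1: K = P̄·Hᵀ·S⁻¹ = [-111/398; 15/199]
step 1: x' = x̄ + K·y = [-4885/4378, -2341/2189]
step 1: P' = (I − K·H)·P̄ = [2107/2189 2550/2189; 2550/2189 3990/2189]
step 2: x̄ = F·x = [-9567/4378, -203/4378]
step 2: P̄ = F·P·Fᵀ + Q = [15575/2189 -1883/2189; -1883/2189 5375/2189]
step 2: y = z − H·x̄ = [-15161/4378]
step 2: S = H·P̄·Hᵀ + R = [188649/2189]
step 2: K = P̄·Hᵀ·S⁻¹ = [-50491/188649; 16399/188649]
step 2: x' = x̄ + K·y = [-237394/188649, -65537/188649]
step 2: P' = (I − K·H)·P̄ = [177646/188649 215978/188649; 215978/188649 340366/188649]

step 0: x' = [-153/55, -163/55], P' = [106/55 146/55; 146/55 226/55]
step 1: x' = [-4885/4378, -2341/2189], P' = [2107/2189 2550/2189; 2550/2189 3990/2189]
step 2: x' = [-237394/188649, -65537/188649], P' = [177646/188649 215978/188649; 215978/188649 340366/188649]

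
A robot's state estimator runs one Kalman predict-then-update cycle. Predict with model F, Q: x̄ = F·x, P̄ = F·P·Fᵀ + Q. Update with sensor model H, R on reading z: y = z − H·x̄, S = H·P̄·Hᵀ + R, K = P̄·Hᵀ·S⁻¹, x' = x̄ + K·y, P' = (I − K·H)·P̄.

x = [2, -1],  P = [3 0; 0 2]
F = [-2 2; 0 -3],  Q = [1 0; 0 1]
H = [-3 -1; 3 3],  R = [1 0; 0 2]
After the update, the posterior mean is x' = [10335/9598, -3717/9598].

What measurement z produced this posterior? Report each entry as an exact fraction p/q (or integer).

x̄ = F·x = [-6, 3]
P̄ = F·P·Fᵀ + Q = [21 -12; -12 19]
S = H·P̄·Hᵀ + R = [137 -102; -102 146]
K = P̄·Hᵀ·S⁻¹ = [-2346/4799 -1503/9598; 2312/4799 4611/9598]
x' − x̄ = [67923/9598, -32511/9598] = K·y
y = (KᵀK)⁻¹·Kᵀ·(x' − x̄) = [-18, 11]
z = y + H·x̄ = [-18, 11] + [15, -9] = [-3, 2]

z = [-3, 2]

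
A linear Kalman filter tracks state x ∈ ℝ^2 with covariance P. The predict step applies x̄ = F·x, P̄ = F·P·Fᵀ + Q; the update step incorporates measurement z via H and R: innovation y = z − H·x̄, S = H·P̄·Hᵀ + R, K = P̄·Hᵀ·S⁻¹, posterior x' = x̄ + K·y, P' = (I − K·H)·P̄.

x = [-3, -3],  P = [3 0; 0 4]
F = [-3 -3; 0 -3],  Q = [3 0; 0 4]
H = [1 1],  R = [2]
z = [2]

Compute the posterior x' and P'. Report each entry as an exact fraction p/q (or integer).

x̄ = F·x = [18, 9]
P̄ = F·P·Fᵀ + Q = [66 36; 36 40]
y = z − H·x̄ = [-25]
S = H·P̄·Hᵀ + R = [180]
K = P̄·Hᵀ·S⁻¹ = [17/30; 19/45]
x' = x̄ + K·y = [23/6, -14/9]
P' = (I − K·H)·P̄ = [41/5 -106/15; -106/15 356/45]

x' = [23/6, -14/9]
P' = [41/5 -106/15; -106/15 356/45]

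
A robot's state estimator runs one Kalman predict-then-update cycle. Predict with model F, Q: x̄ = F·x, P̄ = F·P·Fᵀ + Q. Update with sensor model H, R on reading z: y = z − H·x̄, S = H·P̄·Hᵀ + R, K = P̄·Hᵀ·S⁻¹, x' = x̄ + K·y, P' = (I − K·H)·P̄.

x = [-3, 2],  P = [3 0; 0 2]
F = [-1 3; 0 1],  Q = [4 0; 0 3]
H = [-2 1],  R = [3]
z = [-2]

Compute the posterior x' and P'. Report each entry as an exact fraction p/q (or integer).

x̄ = F·x = [9, 2]
P̄ = F·P·Fᵀ + Q = [25 6; 6 5]
y = z − H·x̄ = [14]
S = H·P̄·Hᵀ + R = [84]
K = P̄·Hᵀ·S⁻¹ = [-11/21; -1/12]
x' = x̄ + K·y = [5/3, 5/6]
P' = (I − K·H)·P̄ = [41/21 7/3; 7/3 53/12]

x' = [5/3, 5/6]
P' = [41/21 7/3; 7/3 53/12]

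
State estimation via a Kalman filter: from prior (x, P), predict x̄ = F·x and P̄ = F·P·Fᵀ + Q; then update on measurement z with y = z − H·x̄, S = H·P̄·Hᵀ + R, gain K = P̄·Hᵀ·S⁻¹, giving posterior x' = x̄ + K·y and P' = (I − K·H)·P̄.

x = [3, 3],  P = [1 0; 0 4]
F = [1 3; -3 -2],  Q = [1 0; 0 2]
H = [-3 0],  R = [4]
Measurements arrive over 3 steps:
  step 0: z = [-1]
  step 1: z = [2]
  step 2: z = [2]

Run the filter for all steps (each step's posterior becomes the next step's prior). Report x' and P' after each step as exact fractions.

step 0: x̄ = F·x = [12, -15]
step 0: P̄ = F·P·Fᵀ + Q = [38 -27; -27 27]
step 0: y = z − H·x̄ = [35]
step 0: S = H·P̄·Hᵀ + R = [346]
step 0: K = P̄·Hᵀ·S⁻¹ = [-57/173; 81/346]
step 0: x' = x̄ + K·y = [81/173, -2355/346]
step 0: P' = (I − K·H)·P̄ = [76/173 -54/173; -54/173 2781/346]
step 1: x̄ = F·x = [-6903/346, 2112/173]
step 1: P̄ = F·P·Fᵀ + Q = [24879/346 -7977/173; -7977/173 5944/173]
step 1: y = z − H·x̄ = [-20017/346]
step 1: S = H·P̄·Hᵀ + R = [225295/346]
step 1: K = P̄·Hᵀ·S⁻¹ = [-74637/225295; 47862/225295]
step 1: x' = x̄ + K·y = [-176886/225295, -18519/225295]
step 1: P' = (I − K·H)·P̄ = [99516/225295 -63816/225295; -63816/225295 1120046/225295]
step 2: x̄ = F·x = [-232443/225295, 567696/225295]
step 2: P̄ = F·P·Fᵀ + Q = [10022329/225295 -6316848/225295; -6316848/225295 5060626/225295]
step 2: y = z − H·x̄ = [-246739/225295]
step 2: S = H·P̄·Hᵀ + R = [91102141/225295]
step 2: K = P̄·Hᵀ·S⁻¹ = [-30066987/91102141; 18950544/91102141]
step 2: x' = x̄ + K·y = [-61063746/91102141, 208803936/91102141]
step 2: P' = (I − K·H)·P̄ = [40089316/91102141 -25267392/91102141; -25267392/91102141 452343574/91102141]

step 0: x' = [81/173, -2355/346], P' = [76/173 -54/173; -54/173 2781/346]
step 1: x' = [-176886/225295, -18519/225295], P' = [99516/225295 -63816/225295; -63816/225295 1120046/225295]
step 2: x' = [-61063746/91102141, 208803936/91102141], P' = [40089316/91102141 -25267392/91102141; -25267392/91102141 452343574/91102141]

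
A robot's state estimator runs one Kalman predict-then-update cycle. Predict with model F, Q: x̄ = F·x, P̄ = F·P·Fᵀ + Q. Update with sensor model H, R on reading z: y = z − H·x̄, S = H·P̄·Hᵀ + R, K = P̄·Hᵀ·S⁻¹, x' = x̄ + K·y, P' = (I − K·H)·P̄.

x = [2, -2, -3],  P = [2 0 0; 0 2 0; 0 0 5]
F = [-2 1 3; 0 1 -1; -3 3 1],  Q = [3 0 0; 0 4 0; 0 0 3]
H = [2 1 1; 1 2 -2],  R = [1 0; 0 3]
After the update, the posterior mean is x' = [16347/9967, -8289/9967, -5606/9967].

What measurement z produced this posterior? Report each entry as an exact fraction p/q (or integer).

z = [2, 1]

x̄ = F·x = [-15, 1, -15]
P̄ = F·P·Fᵀ + Q = [58 -13 33; -13 11 1; 33 1 44]
S = H·P̄·Hᵀ + R = [370 -114; -114 89]
K = P̄·Hᵀ·S⁻¹ = [4114/9967 1462/9967; -224/9967 497/9967; 3837/19934 -3478/9967]
x' − x̄ = [165852/9967, -18256/9967, 143899/9967] = K·y
y = (KᵀK)⁻¹·Kᵀ·(x' − x̄) = [46, -16]
z = y + H·x̄ = [46, -16] + [-44, 17] = [2, 1]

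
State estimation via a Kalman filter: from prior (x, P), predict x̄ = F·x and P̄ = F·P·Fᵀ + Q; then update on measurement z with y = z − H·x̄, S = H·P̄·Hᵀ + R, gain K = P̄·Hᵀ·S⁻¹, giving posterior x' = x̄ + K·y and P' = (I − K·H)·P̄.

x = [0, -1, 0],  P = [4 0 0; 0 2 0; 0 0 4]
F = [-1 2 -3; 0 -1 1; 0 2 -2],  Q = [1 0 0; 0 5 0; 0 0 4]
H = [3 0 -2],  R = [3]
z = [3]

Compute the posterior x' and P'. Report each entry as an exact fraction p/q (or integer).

x̄ = F·x = [-2, 1, -2]
P̄ = F·P·Fᵀ + Q = [49 -16 32; -16 11 -12; 32 -12 28]
y = z − H·x̄ = [5]
S = H·P̄·Hᵀ + R = [172]
K = P̄·Hᵀ·S⁻¹ = [83/172; -6/43; 10/43]
x' = x̄ + K·y = [71/172, 13/43, -36/43]
P' = (I − K·H)·P̄ = [1539/172 -190/43 546/43; -190/43 329/43 -276/43; 546/43 -276/43 804/43]

x' = [71/172, 13/43, -36/43]
P' = [1539/172 -190/43 546/43; -190/43 329/43 -276/43; 546/43 -276/43 804/43]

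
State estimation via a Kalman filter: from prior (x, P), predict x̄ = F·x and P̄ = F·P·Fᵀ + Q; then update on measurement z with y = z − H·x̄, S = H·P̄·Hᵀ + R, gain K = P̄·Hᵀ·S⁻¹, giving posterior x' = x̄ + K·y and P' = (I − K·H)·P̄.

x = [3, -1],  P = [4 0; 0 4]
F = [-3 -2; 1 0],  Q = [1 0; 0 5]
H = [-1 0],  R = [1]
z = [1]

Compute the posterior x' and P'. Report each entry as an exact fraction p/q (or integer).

x̄ = F·x = [-7, 3]
P̄ = F·P·Fᵀ + Q = [53 -12; -12 9]
y = z − H·x̄ = [-6]
S = H·P̄·Hᵀ + R = [54]
K = P̄·Hᵀ·S⁻¹ = [-53/54; 2/9]
x' = x̄ + K·y = [-10/9, 5/3]
P' = (I − K·H)·P̄ = [53/54 -2/9; -2/9 19/3]

x' = [-10/9, 5/3]
P' = [53/54 -2/9; -2/9 19/3]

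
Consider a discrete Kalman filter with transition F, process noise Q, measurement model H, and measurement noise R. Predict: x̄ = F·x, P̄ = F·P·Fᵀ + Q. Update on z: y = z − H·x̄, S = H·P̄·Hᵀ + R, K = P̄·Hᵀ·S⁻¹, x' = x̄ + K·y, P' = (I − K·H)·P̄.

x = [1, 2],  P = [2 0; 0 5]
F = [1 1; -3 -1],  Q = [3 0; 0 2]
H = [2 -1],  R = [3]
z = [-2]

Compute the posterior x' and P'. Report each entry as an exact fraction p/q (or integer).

x' = [-67/112, 51/112]
P' = [159/112 225/112; 225/112 591/112]

x̄ = F·x = [3, -5]
P̄ = F·P·Fᵀ + Q = [10 -11; -11 25]
y = z − H·x̄ = [-13]
S = H·P̄·Hᵀ + R = [112]
K = P̄·Hᵀ·S⁻¹ = [31/112; -47/112]
x' = x̄ + K·y = [-67/112, 51/112]
P' = (I − K·H)·P̄ = [159/112 225/112; 225/112 591/112]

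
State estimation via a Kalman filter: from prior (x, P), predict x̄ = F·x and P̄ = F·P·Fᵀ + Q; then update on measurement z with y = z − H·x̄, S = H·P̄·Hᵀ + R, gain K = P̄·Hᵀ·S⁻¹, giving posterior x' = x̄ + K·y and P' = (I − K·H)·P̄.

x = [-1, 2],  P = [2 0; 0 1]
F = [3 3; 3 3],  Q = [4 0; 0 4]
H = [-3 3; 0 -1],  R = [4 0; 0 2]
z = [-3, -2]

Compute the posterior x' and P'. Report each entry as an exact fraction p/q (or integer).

x' = [588/197, 1202/591]
P' = [446/197 366/197; 366/197 1106/591]

x̄ = F·x = [3, 3]
P̄ = F·P·Fᵀ + Q = [31 27; 27 31]
y = z − H·x̄ = [-3, 1]
S = H·P̄·Hᵀ + R = [76 -12; -12 33]
K = P̄·Hᵀ·S⁻¹ = [-60/197 -183/197; 2/197 -553/591]
x' = x̄ + K·y = [588/197, 1202/591]
P' = (I − K·H)·P̄ = [446/197 366/197; 366/197 1106/591]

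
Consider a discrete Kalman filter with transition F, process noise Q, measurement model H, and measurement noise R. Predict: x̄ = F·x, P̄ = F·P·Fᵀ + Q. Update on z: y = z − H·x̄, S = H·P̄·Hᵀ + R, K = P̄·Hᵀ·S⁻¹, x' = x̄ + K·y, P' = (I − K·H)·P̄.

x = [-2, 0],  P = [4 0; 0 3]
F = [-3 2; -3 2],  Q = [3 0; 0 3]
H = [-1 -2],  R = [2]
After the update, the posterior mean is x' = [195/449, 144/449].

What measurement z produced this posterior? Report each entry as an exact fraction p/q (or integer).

z = [-1]

x̄ = F·x = [6, 6]
P̄ = F·P·Fᵀ + Q = [51 48; 48 51]
S = H·P̄·Hᵀ + R = [449]
K = P̄·Hᵀ·S⁻¹ = [-147/449; -150/449]
x' − x̄ = [-2499/449, -2550/449] = K·y
y = (KᵀK)⁻¹·Kᵀ·(x' − x̄) = [17]
z = y + H·x̄ = [17] + [-18] = [-1]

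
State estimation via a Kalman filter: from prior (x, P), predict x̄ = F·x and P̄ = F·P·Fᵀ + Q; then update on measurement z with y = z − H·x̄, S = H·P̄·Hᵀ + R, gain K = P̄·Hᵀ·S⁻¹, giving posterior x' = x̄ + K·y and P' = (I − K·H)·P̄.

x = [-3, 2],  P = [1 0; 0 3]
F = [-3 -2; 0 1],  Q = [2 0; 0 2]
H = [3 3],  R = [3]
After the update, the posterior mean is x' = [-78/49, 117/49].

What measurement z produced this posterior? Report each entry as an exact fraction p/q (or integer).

z = [2]

x̄ = F·x = [5, 2]
P̄ = F·P·Fᵀ + Q = [23 -6; -6 5]
S = H·P̄·Hᵀ + R = [147]
K = P̄·Hᵀ·S⁻¹ = [17/49; -1/49]
x' − x̄ = [-323/49, 19/49] = K·y
y = (KᵀK)⁻¹·Kᵀ·(x' − x̄) = [-19]
z = y + H·x̄ = [-19] + [21] = [2]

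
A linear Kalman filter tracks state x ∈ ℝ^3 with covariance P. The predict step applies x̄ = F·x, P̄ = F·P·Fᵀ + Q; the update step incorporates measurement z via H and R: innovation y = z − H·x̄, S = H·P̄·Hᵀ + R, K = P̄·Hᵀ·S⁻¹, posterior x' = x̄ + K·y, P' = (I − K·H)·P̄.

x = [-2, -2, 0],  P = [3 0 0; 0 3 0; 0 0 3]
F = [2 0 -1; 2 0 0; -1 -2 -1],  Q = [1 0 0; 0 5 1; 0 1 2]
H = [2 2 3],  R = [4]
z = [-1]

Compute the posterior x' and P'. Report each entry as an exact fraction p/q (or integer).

x' = [-1405/316, -1393/316, 441/79]
P' = [2847/316 1771/316 -754/79; 1771/316 3523/316 -868/79; -754/79 -868/79 1096/79]

x̄ = F·x = [-4, -4, 6]
P̄ = F·P·Fᵀ + Q = [16 12 -3; 12 17 -5; -3 -5 20]
y = z − H·x̄ = [-3]
S = H·P̄·Hᵀ + R = [316]
K = P̄·Hᵀ·S⁻¹ = [47/316; 43/316; 11/79]
x' = x̄ + K·y = [-1405/316, -1393/316, 441/79]
P' = (I − K·H)·P̄ = [2847/316 1771/316 -754/79; 1771/316 3523/316 -868/79; -754/79 -868/79 1096/79]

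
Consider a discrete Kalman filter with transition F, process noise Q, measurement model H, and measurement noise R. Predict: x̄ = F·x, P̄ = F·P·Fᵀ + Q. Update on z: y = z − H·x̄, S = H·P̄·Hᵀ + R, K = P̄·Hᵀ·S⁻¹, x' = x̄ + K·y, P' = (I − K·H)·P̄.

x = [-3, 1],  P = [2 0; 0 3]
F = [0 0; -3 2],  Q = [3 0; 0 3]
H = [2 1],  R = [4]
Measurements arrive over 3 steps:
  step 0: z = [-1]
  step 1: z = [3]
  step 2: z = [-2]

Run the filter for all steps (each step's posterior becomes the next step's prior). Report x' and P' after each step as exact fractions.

step 0: x̄ = F·x = [0, 11]
step 0: P̄ = F·P·Fᵀ + Q = [3 0; 0 33]
step 0: y = z − H·x̄ = [-12]
step 0: S = H·P̄·Hᵀ + R = [49]
step 0: K = P̄·Hᵀ·S⁻¹ = [6/49; 33/49]
step 0: x' = x̄ + K·y = [-72/49, 143/49]
step 0: P' = (I − K·H)·P̄ = [111/49 -198/49; -198/49 528/49]
step 1: x̄ = F·x = [0, 502/49]
step 1: P̄ = F·P·Fᵀ + Q = [3 0; 0 5634/49]
step 1: y = z − H·x̄ = [-355/49]
step 1: S = H·P̄·Hᵀ + R = [6418/49]
step 1: K = P̄·Hᵀ·S⁻¹ = [147/3209; 2817/3209]
step 1: x' = x̄ + K·y = [-1065/3209, 12467/3209]
step 1: P' = (I − K·H)·P̄ = [8745/3209 -16902/3209; -16902/3209 45072/3209]
step 2: x̄ = F·x = [0, 28129/3209]
step 2: P̄ = F·P·Fᵀ + Q = [3 0; 0 471444/3209]
step 2: y = z − H·x̄ = [-34547/3209]
step 2: S = H·P̄·Hᵀ + R = [522788/3209]
step 2: K = P̄·Hᵀ·S⁻¹ = [9627/261394; 117861/130697]
step 2: x' = x̄ + K·y = [-103641/261394, -123206/130697]
step 2: P' = (I − K·H)·P̄ = [363210/130697 -707166/130697; -707166/130697 1885776/130697]

step 0: x' = [-72/49, 143/49], P' = [111/49 -198/49; -198/49 528/49]
step 1: x' = [-1065/3209, 12467/3209], P' = [8745/3209 -16902/3209; -16902/3209 45072/3209]
step 2: x' = [-103641/261394, -123206/130697], P' = [363210/130697 -707166/130697; -707166/130697 1885776/130697]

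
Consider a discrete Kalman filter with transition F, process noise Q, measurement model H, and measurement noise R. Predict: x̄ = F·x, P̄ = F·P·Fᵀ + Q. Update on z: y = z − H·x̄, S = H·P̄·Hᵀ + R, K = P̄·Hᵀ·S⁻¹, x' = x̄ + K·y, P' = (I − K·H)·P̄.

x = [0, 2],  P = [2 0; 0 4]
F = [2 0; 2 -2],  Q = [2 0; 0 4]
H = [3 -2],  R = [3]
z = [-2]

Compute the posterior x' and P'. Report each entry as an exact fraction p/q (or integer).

x̄ = F·x = [0, -4]
P̄ = F·P·Fᵀ + Q = [10 8; 8 28]
y = z − H·x̄ = [-10]
S = H·P̄·Hᵀ + R = [109]
K = P̄·Hᵀ·S⁻¹ = [14/109; -32/109]
x' = x̄ + K·y = [-140/109, -116/109]
P' = (I − K·H)·P̄ = [894/109 1320/109; 1320/109 2028/109]

x' = [-140/109, -116/109]
P' = [894/109 1320/109; 1320/109 2028/109]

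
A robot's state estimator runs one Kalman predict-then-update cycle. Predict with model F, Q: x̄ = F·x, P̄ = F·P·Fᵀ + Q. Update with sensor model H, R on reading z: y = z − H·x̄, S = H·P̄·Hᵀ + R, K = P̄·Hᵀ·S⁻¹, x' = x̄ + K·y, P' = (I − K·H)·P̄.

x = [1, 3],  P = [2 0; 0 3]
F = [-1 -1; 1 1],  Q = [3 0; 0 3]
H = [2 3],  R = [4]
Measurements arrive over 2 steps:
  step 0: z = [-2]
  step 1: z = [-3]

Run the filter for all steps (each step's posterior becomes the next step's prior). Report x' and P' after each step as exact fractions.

step 0: x̄ = F·x = [-4, 4]
step 0: P̄ = F·P·Fᵀ + Q = [8 -5; -5 8]
step 0: y = z − H·x̄ = [-6]
step 0: S = H·P̄·Hᵀ + R = [48]
step 0: K = P̄·Hᵀ·S⁻¹ = [1/48; 7/24]
step 0: x' = x̄ + K·y = [-33/8, 9/4]
step 0: P' = (I − K·H)·P̄ = [383/48 -127/24; -127/24 47/12]
step 1: x̄ = F·x = [15/8, -15/8]
step 1: P̄ = F·P·Fᵀ + Q = [69/16 -21/16; -21/16 69/16]
step 1: y = z − H·x̄ = [-9/8]
step 1: S = H·P̄·Hᵀ + R = [709/16]
step 1: K = P̄·Hᵀ·S⁻¹ = [75/709; 165/709]
step 1: x' = x̄ + K·y = [1245/709, -1515/709]
step 1: P' = (I − K·H)·P̄ = [2706/709 -1704/709; -1704/709 1356/709]

step 0: x' = [-33/8, 9/4], P' = [383/48 -127/24; -127/24 47/12]
step 1: x' = [1245/709, -1515/709], P' = [2706/709 -1704/709; -1704/709 1356/709]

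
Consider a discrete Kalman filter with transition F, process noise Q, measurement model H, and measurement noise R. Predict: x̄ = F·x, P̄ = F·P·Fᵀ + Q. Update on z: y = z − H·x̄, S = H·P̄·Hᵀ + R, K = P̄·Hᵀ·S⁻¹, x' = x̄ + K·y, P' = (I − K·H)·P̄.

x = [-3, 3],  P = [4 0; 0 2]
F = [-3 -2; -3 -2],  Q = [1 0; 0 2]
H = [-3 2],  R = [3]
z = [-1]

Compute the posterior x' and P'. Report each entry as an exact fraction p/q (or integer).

x' = [49/32, 7/4]
P' = [671/64 117/8; 117/8 21]

x̄ = F·x = [3, 3]
P̄ = F·P·Fᵀ + Q = [45 44; 44 46]
y = z − H·x̄ = [2]
S = H·P̄·Hᵀ + R = [64]
K = P̄·Hᵀ·S⁻¹ = [-47/64; -5/8]
x' = x̄ + K·y = [49/32, 7/4]
P' = (I − K·H)·P̄ = [671/64 117/8; 117/8 21]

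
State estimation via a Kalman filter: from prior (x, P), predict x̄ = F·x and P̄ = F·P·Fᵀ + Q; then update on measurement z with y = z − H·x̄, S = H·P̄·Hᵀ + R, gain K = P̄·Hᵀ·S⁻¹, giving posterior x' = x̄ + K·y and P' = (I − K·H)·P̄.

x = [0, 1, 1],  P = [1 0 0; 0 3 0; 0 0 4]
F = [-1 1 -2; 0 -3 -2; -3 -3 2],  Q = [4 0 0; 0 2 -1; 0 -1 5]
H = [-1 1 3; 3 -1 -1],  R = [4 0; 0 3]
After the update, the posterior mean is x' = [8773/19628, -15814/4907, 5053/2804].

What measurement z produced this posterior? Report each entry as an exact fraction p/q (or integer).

x̄ = F·x = [-1, -5, -1]
P̄ = F·P·Fᵀ + Q = [24 7 -22; 7 45 10; -22 10 57]
S = H·P̄·Hᵀ + R = [764 -520; -520 431]
K = P̄·Hᵀ·S⁻¹ = [9467/58884 5827/14721; 969/4907 782/4907; 873/2804 47/701]
x' − x̄ = [28401/19628, 8721/4907, 7857/2804] = K·y
y = (KᵀK)⁻¹·Kᵀ·(x' − x̄) = [9, 0]
z = y + H·x̄ = [9, 0] + [-7, 3] = [2, 3]

z = [2, 3]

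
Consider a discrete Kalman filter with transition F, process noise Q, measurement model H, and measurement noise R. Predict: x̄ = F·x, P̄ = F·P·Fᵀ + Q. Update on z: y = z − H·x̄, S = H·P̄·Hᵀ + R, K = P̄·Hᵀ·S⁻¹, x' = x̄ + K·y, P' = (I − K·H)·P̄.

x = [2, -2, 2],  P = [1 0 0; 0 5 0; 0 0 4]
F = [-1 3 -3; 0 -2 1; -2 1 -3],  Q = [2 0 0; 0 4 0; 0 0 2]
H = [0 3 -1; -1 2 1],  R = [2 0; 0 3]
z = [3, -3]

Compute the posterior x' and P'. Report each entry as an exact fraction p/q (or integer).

x' = [-17011/5992, -1226/2247, -21445/4494]
P' = [59933/5992 1374/749 9479/1498; 1374/749 1192/2247 3028/2247; 9479/1498 3028/2247 11824/2247]

x̄ = F·x = [-14, 6, -12]
P̄ = F·P·Fᵀ + Q = [84 -42 53; -42 28 -22; 53 -22 47]
y = z − H·x̄ = [-27, -17]
S = H·P̄·Hᵀ + R = [433 278; 278 220]
K = P̄·Hᵀ·S⁻¹ = [-1235/2996 -11/5992; 274/2247 430/2247; -1370/2247 2441/4494]
x' = x̄ + K·y = [-17011/5992, -1226/2247, -21445/4494]
P' = (I − K·H)·P̄ = [59933/5992 1374/749 9479/1498; 1374/749 1192/2247 3028/2247; 9479/1498 3028/2247 11824/2247]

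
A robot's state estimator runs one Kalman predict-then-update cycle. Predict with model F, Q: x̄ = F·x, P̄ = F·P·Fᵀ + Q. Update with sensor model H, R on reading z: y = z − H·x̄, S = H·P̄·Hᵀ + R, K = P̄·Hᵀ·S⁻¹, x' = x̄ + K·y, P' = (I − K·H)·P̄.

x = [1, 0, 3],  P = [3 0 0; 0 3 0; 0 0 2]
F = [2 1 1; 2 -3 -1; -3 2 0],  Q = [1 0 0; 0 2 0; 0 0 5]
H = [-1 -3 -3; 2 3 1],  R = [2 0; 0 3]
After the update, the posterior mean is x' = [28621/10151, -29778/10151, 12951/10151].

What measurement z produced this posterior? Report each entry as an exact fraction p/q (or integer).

z = [2, -2]

x̄ = F·x = [5, -1, -3]
P̄ = F·P·Fᵀ + Q = [18 1 -12; 1 43 -36; -12 -36 44]
S = H·P̄·Hᵀ + R = [89 -48; -48 254]
K = P̄·Hᵀ·S⁻¹ = [2553/10151 3123/20302; -514/10151 7399/20302; -3636/10151 -4204/10151]
x' − x̄ = [-22134/10151, -19627/10151, 43404/10151] = K·y
y = (KᵀK)⁻¹·Kᵀ·(x' − x̄) = [-5, -6]
z = y + H·x̄ = [-5, -6] + [7, 4] = [2, -2]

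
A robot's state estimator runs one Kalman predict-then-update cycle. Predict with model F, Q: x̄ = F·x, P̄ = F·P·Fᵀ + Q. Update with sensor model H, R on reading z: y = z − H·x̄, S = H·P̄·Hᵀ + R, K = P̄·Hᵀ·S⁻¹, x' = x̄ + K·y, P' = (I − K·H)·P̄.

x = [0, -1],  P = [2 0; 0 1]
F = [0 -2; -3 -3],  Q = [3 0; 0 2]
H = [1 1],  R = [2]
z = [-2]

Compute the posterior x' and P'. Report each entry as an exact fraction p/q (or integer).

x' = [9/50, -19/10]
P' = [181/50 -31/10; -31/10 9/2]

x̄ = F·x = [2, 3]
P̄ = F·P·Fᵀ + Q = [7 6; 6 29]
y = z − H·x̄ = [-7]
S = H·P̄·Hᵀ + R = [50]
K = P̄·Hᵀ·S⁻¹ = [13/50; 7/10]
x' = x̄ + K·y = [9/50, -19/10]
P' = (I − K·H)·P̄ = [181/50 -31/10; -31/10 9/2]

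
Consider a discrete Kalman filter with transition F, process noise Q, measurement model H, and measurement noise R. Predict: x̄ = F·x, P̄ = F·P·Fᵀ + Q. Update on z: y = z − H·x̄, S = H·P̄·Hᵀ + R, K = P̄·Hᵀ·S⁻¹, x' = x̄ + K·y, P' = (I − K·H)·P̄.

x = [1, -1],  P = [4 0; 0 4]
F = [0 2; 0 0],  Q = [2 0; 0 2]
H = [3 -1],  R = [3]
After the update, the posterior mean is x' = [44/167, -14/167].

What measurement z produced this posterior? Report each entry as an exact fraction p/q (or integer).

z = [1]

x̄ = F·x = [-2, 0]
P̄ = F·P·Fᵀ + Q = [18 0; 0 2]
S = H·P̄·Hᵀ + R = [167]
K = P̄·Hᵀ·S⁻¹ = [54/167; -2/167]
x' − x̄ = [378/167, -14/167] = K·y
y = (KᵀK)⁻¹·Kᵀ·(x' − x̄) = [7]
z = y + H·x̄ = [7] + [-6] = [1]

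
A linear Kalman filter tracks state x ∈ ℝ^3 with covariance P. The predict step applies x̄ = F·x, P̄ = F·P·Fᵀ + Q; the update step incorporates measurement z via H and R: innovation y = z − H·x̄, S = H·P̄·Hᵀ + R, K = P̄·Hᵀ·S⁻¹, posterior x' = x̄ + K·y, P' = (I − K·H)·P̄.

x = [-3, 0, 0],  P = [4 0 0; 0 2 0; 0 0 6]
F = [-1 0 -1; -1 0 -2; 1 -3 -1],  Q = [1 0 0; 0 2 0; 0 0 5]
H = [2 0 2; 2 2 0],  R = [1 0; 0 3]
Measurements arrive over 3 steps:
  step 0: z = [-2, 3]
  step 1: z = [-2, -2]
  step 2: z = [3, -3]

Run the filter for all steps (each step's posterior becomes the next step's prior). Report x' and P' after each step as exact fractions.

step 0: x̄ = F·x = [3, 3, -3]
step 0: P̄ = F·P·Fᵀ + Q = [11 16 2; 16 30 8; 2 8 33]
step 0: y = z − H·x̄ = [-2, -9]
step 0: S = H·P̄·Hᵀ + R = [193 148; 148 295]
step 0: K = P̄·Hᵀ·S⁻¹ = [-322/35031 6574/35031; 544/35031 10652/35031; 17690/35031 -6500/35031]
step 0: x' = x̄ + K·y = [46571/35031, 8137/35031, -81973/35031]
step 0: P' = (I − K·H)·P̄ = [38717/35031 -28856/35031 -38878/35031; -28856/35031 44834/35031 29128/35031; -38878/35031 29128/35031 47723/35031]
step 1: x̄ = F·x = [35402/35031, 39125/11677, 34711/11677]
step 1: P̄ = F·P·Fᵀ + Q = [43715/35031 5843/11677 3274/11677; 5843/11677 48053/11677 61269/11677; 3274/11677 61269/11677 363587/11677]
step 1: y = z − H·x̄ = [-349132/35031, -375616/35031]
step 1: S = H·P̄·Hᵀ + R = [4651511/35031 1019492/35031; 1019492/35031 996821/35031]
step 1: K = P̄·Hᵀ·S⁻¹ = [-517882/102690757 13148160/102690757; 2047120/102690757 31219952/102690757; 51364850/102690757 -12638414/102690757]
step 1: x' = x̄ + K·y = [-32039962/102690757, -11078787/102690757, -71149145/102690757]
step 1: P' = (I − K·H)·P̄ = [83756853/102690757 -64034613/102690757 -84015794/102690757; -64034613/102690757 110864541/102690757 65058173/102690757; -84015794/102690757 65058173/102690757 109698219/102690757]
step 2: x̄ = F·x = [103189107/102690757, 174338252/102690757, 72345544/102690757]
step 2: P̄ = F·P·Fᵀ + Q = [128114241/102690757 51105909/102690757 29012046/102690757; 51105909/102690757 391868067/102690757 417900578/102690757; 29012046/102690757 417900578/102690757 2647278030/102690757]
step 2: y = z − H·x̄ = [-42997031/102690757, -863126989/102690757]
step 2: S = H·P̄·Hᵀ + R = [11436356209/102690757 2504531096/102690757; 2504531096/102690757 2796848775/102690757]
step 2: K = P̄·Hᵀ·S⁻¹ = [-183151350/250393351787 32254077228/250393351787; 3939947994/250393351787 75788064352/250393351787; 123981402856/250393351787 -31001811680/250393351787]
step 2: x' = x̄ + K·y = [-19413852669/250393351787, -213563432874/250393351787, 385063978016/250393351787]
step 2: P' = (I − K·H)·P̄ = [200362228131/250393351787 -151981112289/250393351787 -200453803806/250393351787; -151981112289/250393351787 265663208817/250393351787 153951086286/250393351787; -200453803806/250393351787 153951086286/250393351787 262444505234/250393351787]

step 0: x' = [46571/35031, 8137/35031, -81973/35031], P' = [38717/35031 -28856/35031 -38878/35031; -28856/35031 44834/35031 29128/35031; -38878/35031 29128/35031 47723/35031]
step 1: x' = [-32039962/102690757, -11078787/102690757, -71149145/102690757], P' = [83756853/102690757 -64034613/102690757 -84015794/102690757; -64034613/102690757 110864541/102690757 65058173/102690757; -84015794/102690757 65058173/102690757 109698219/102690757]
step 2: x' = [-19413852669/250393351787, -213563432874/250393351787, 385063978016/250393351787], P' = [200362228131/250393351787 -151981112289/250393351787 -200453803806/250393351787; -151981112289/250393351787 265663208817/250393351787 153951086286/250393351787; -200453803806/250393351787 153951086286/250393351787 262444505234/250393351787]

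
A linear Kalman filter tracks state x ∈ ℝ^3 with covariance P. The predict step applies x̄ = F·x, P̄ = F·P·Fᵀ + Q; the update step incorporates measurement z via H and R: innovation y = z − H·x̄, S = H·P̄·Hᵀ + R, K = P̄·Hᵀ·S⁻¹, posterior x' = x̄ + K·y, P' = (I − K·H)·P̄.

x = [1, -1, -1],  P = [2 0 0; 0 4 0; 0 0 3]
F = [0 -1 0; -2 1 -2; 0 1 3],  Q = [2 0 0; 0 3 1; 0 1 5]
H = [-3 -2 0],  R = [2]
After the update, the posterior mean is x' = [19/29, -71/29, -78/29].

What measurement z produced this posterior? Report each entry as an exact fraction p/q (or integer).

z = [3]

x̄ = F·x = [1, -1, -4]
P̄ = F·P·Fᵀ + Q = [6 -4 -4; -4 27 -13; -4 -13 36]
S = H·P̄·Hᵀ + R = [116]
K = P̄·Hᵀ·S⁻¹ = [-5/58; -21/58; 19/58]
x' − x̄ = [-10/29, -42/29, 38/29] = K·y
y = (KᵀK)⁻¹·Kᵀ·(x' − x̄) = [4]
z = y + H·x̄ = [4] + [-1] = [3]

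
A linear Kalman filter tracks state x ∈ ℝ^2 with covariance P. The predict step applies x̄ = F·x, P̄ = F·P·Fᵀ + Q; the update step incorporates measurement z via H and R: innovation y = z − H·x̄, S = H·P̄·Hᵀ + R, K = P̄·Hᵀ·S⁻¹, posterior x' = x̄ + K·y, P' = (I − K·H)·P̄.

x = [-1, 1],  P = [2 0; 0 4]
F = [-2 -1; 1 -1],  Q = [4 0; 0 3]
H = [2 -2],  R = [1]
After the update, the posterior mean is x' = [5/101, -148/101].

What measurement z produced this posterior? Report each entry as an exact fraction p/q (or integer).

x̄ = F·x = [1, -2]
P̄ = F·P·Fᵀ + Q = [16 0; 0 9]
S = H·P̄·Hᵀ + R = [101]
K = P̄·Hᵀ·S⁻¹ = [32/101; -18/101]
x' − x̄ = [-96/101, 54/101] = K·y
y = (KᵀK)⁻¹·Kᵀ·(x' − x̄) = [-3]
z = y + H·x̄ = [-3] + [6] = [3]

z = [3]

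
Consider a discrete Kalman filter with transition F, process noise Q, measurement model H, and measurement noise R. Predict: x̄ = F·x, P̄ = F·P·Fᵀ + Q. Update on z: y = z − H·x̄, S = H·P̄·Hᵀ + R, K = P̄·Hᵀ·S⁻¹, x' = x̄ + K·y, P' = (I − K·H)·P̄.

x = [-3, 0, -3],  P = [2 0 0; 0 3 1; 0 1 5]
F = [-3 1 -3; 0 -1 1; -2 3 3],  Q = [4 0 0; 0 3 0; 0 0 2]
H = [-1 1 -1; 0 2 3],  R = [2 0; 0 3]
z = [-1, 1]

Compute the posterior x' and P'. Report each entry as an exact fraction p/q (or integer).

x̄ = F·x = [18, -3, -3]
P̄ = F·P·Fᵀ + Q = [64 -14 -30; -14 9 6; -30 6 100]
y = z − H·x̄ = [17, 16]
S = H·P̄·Hᵀ + R = [131 -158; -158 1011]
K = P̄·Hᵀ·S⁻¹ = [-67172/107477 -23042/107477; 22875/107477 7402/107477; -15408/107477 30760/107477]
x' = x̄ + K·y = [423990/107477, 184876/107477, -92207/107477]
P' = (I − K·H)·P̄ = [935316/107477 466758/107477 -334214/107477; 466758/107477 311946/107477 -200562/107477; -334214/107477 -200562/107477 164468/107477]

x' = [423990/107477, 184876/107477, -92207/107477]
P' = [935316/107477 466758/107477 -334214/107477; 466758/107477 311946/107477 -200562/107477; -334214/107477 -200562/107477 164468/107477]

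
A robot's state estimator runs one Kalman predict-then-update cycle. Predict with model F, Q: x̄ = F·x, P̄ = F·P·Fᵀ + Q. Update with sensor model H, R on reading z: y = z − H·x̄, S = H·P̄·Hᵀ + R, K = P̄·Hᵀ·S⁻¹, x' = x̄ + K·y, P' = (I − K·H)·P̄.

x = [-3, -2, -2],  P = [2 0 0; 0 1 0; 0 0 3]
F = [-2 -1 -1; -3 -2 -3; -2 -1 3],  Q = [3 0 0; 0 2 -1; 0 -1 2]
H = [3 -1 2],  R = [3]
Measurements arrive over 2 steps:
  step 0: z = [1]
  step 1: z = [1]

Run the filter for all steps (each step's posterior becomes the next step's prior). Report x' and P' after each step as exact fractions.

step 0: x' = [326/37, 723/37, -106/37], P' = [3401/259 6177/259 -1980/259; 6177/259 13109/259 -2726/259; -1980/259 -2726/259 1742/259]
step 1: x' = [-1433022/220657, -3488970/220657, 501926/220657], P' = [17015317/882628 9406219/220657 -6444739/882628; 9406219/220657 23211975/220657 -2405094/220657; -6444739/882628 -2405094/220657 5316105/882628]

step 0: x̄ = F·x = [10, 19, 2]
step 0: P̄ = F·P·Fᵀ + Q = [15 23 0; 23 51 -14; 0 -14 38]
step 0: y = z − H·x̄ = [-14]
step 0: S = H·P̄·Hᵀ + R = [259]
step 0: K = P̄·Hᵀ·S⁻¹ = [22/259; -10/259; 90/259]
step 0: x' = x̄ + K·y = [326/37, 723/37, -106/37]
step 0: P' = (I − K·H)·P̄ = [3401/259 6177/259 -1980/259; 6177/259 13109/259 -2726/259; -1980/259 -2726/259 1742/259]
step 1: x̄ = F·x = [-1269/37, -2106/37, -1693/37]
step 1: P̄ = F·P·Fᵀ + Q = [40568/259 63639/259 59567/259; 63639/259 105013/259 88044/259; 59567/259 88044/259 107733/259]
step 1: y = z − H·x̄ = [5124/37]
step 1: S = H·P̄·Hᵀ + R = [882628/259]
step 1: K = P̄·Hᵀ·S⁻¹ = [177199/882628; 65498/220657; 306123/882628]
step 1: x' = x̄ + K·y = [-1433022/220657, -3488970/220657, 501926/220657]
step 1: P' = (I − K·H)·P̄ = [17015317/882628 9406219/220657 -6444739/882628; 9406219/220657 23211975/220657 -2405094/220657; -6444739/882628 -2405094/220657 5316105/882628]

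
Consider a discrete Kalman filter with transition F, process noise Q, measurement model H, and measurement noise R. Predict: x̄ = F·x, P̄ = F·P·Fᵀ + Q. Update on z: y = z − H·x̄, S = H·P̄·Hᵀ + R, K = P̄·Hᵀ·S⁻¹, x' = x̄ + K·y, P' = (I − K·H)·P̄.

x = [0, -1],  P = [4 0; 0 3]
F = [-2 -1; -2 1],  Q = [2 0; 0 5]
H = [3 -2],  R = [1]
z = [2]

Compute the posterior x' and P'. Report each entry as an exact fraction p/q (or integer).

x' = [19/130, -103/130]
P' = [1361/130 2023/130; 2023/130 3039/130]

x̄ = F·x = [1, -1]
P̄ = F·P·Fᵀ + Q = [21 13; 13 24]
y = z − H·x̄ = [-3]
S = H·P̄·Hᵀ + R = [130]
K = P̄·Hᵀ·S⁻¹ = [37/130; -9/130]
x' = x̄ + K·y = [19/130, -103/130]
P' = (I − K·H)·P̄ = [1361/130 2023/130; 2023/130 3039/130]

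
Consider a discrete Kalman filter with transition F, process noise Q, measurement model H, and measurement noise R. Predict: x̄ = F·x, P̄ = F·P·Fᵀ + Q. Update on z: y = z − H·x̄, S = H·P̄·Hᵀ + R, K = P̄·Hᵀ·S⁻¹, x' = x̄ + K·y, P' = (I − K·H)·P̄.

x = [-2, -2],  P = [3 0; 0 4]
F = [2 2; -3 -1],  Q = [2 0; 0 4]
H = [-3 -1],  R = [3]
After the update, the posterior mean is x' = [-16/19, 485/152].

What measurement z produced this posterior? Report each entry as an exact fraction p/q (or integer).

x̄ = F·x = [-8, 8]
P̄ = F·P·Fᵀ + Q = [30 -26; -26 35]
S = H·P̄·Hᵀ + R = [152]
K = P̄·Hᵀ·S⁻¹ = [-8/19; 43/152]
x' − x̄ = [136/19, -731/152] = K·y
y = (KᵀK)⁻¹·Kᵀ·(x' − x̄) = [-17]
z = y + H·x̄ = [-17] + [16] = [-1]

z = [-1]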